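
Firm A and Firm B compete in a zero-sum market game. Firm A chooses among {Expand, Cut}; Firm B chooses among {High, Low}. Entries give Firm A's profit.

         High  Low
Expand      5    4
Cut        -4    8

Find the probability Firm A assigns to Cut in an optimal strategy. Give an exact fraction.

1/13

Row minima: Expand → 4, Cut → -4; maximin = 4.
Column maxima: High → 5, Low → 8; minimax = 5.
4 ≠ 5, so there is no saddle point; optimal play is mixed.
Let Firm A play Expand with probability p. Expected payoff against High: 5p + (-4)(1−p) = 9p − 4; against Low: 4p + 8(1−p) = −4p + 8.
Setting these equal: 9p − 4 = −4p + 8 ⇒ 13p = 12 ⇒ p = 12/13, and the value is (9)·(12/13) − 4 = 56/13.
For Firm B: with q = P(High), equating Expand's and Cut's payoffs gives q + 4 = −12q + 8 ⇒ q = 4/13.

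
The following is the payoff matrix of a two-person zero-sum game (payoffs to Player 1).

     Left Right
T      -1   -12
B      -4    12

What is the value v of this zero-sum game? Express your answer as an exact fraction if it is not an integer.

-20/9

Row minima: T → -12, B → -4; maximin = -4.
Column maxima: Left → -1, Right → 12; minimax = -1.
-4 ≠ -1, so there is no saddle point; optimal play is mixed.
Let Player 1 play T with probability p. Expected payoff against Left: (-1)p + (-4)(1−p) = 3p − 4; against Right: (-12)p + 12(1−p) = −24p + 12.
Setting these equal: 3p − 4 = −24p + 12 ⇒ 27p = 16 ⇒ p = 16/27, and the value is (3)·(16/27) − 4 = -20/9.
For Player 2: with q = P(Left), equating T's and B's payoffs gives 11q − 12 = −16q + 12 ⇒ q = 8/9.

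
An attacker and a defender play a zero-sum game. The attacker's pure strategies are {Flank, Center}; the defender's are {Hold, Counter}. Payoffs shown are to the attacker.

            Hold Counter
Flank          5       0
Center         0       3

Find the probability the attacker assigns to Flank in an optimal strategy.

3/8

Row minima: Flank → 0, Center → 0; maximin = 0.
Column maxima: Hold → 5, Counter → 3; minimax = 3.
0 ≠ 3, so there is no saddle point; optimal play is mixed.
Let the attacker play Flank with probability p. Expected payoff against Hold: 5p + 0(1−p) = 5p; against Counter: 0p + 3(1−p) = −3p + 3.
Setting these equal: 5p = −3p + 3 ⇒ 8p = 3 ⇒ p = 3/8, and the value is (5)·(3/8) = 15/8.
For the defender: with q = P(Hold), equating Flank's and Center's payoffs gives 5q = −3q + 3 ⇒ q = 3/8.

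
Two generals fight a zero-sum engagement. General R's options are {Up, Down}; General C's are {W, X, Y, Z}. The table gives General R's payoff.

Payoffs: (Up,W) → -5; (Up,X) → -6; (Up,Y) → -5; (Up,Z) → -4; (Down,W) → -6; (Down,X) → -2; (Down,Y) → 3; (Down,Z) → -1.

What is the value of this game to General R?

Row minima: Up → -6, Down → -6; maximin = -6.
Column maxima: W → -5, X → -2, Y → 3, Z → -1; minimax = -5.
-6 ≠ -5, so there is no saddle point; optimal play is mixed.
Y is strictly dominated by X (it gives General R strictly more in every row), so General C never plays it.
Z is strictly dominated by W (it gives General R strictly more in every row), so General C never plays it.
On the remaining 2×2 (Up, Down vs W, X):
Let General R play Up with probability p. Expected payoff against W: (-5)p + (-6)(1−p) = p − 6; against X: (-6)p + (-2)(1−p) = −4p − 2.
Setting these equal: p − 6 = −4p − 2 ⇒ 5p = 4 ⇒ p = 4/5, and the value is (1)·(4/5) − 6 = -26/5.
For General C: with q = P(W), equating Up's and Down's payoffs gives q − 6 = −4q − 2 ⇒ q = 4/5.

-26/5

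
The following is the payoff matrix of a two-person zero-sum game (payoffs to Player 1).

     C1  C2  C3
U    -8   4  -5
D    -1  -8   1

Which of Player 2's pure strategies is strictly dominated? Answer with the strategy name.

C3

C1 holds Player 1's payoff strictly below C3 in every row: -8 < -5, -1 < 1.
So C3 is strictly dominated for Player 2.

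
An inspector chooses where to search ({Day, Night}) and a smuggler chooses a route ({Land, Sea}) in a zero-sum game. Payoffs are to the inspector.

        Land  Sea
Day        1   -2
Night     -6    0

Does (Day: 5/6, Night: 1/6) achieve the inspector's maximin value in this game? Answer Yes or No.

No

Against Land this mix gives (5/6)·1 + (1/6)·(-6) = -1/6.
Against Sea this mix gives (5/6)·(-2) + (1/6)·0 = -5/3.
The smuggler will play Sea, holding the inspector to -5/3. Shifting weight toward the row that does better against Sea would raise this floor (the equalizing mix achieves -4/3 against both Sea and Land), so the proposed strategy is not optimal.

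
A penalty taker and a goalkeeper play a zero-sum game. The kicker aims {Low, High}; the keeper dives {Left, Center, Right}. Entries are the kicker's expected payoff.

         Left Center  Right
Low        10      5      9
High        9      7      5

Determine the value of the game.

19/3

Row minima: Low → 5, High → 5; maximin = 5.
Column maxima: Left → 10, Center → 7, Right → 9; minimax = 7.
5 ≠ 7, so there is no saddle point; optimal play is mixed.
Left is strictly dominated by Center (it gives the kicker strictly more in every row), so the keeper never plays it.
On the remaining 2×2 (Low, High vs Center, Right):
Let the kicker play Low with probability p. Expected payoff against Center: 5p + 7(1−p) = −2p + 7; against Right: 9p + 5(1−p) = 4p + 5.
Setting these equal: −2p + 7 = 4p + 5 ⇒ −6p = -2 ⇒ p = 1/3, and the value is (-2)·(1/3) + 7 = 19/3.
For the keeper: with q = P(Center), equating Low's and High's payoffs gives −4q + 9 = 2q + 5 ⇒ q = 2/3.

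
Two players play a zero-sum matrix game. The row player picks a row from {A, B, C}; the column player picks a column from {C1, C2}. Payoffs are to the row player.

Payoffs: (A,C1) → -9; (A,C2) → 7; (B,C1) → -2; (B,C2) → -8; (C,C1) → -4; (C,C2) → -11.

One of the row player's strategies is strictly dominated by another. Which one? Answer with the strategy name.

B gives a strictly higher payoff than C against every column: -2 > -4, -8 > -11.
So C is strictly dominated and the row player never plays it.

C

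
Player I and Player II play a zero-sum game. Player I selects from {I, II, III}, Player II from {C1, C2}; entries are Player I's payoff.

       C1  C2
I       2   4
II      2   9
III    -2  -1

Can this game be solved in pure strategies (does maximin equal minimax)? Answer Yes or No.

Row minima: I → 2, II → 2, III → -2; maximin = 2.
Column maxima: C1 → 2, C2 → 9; minimax = 2.
maximin = minimax = 2, so a saddle point exists.

Yes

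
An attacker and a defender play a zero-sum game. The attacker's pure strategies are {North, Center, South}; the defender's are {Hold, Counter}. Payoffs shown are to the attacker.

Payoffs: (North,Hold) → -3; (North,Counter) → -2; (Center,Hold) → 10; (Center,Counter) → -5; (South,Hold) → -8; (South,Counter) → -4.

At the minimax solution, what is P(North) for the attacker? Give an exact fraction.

Row minima: North → -3, Center → -5, South → -8; maximin = -3.
Column maxima: Hold → 10, Counter → -2; minimax = -2.
-3 ≠ -2, so there is no saddle point; optimal play is mixed.
South is strictly dominated by North, so the attacker never plays it.
On the remaining 2×2 (North, Center vs Hold, Counter):
Let the attacker play North with probability p. Expected payoff against Hold: (-3)p + 10(1−p) = −13p + 10; against Counter: (-2)p + (-5)(1−p) = 3p − 5.
Setting these equal: −13p + 10 = 3p − 5 ⇒ −16p = -15 ⇒ p = 15/16, and the value is (-13)·(15/16) + 10 = -35/16.
For the defender: with q = P(Hold), equating North's and Center's payoffs gives −q − 2 = 15q − 5 ⇒ q = 3/16.

15/16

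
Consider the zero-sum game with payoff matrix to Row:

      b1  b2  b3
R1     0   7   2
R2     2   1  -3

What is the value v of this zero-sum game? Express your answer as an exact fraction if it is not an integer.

4/7

Row minima: R1 → 0, R2 → -3; maximin = 0.
Column maxima: b1 → 2, b2 → 7, b3 → 2; minimax = 2.
0 ≠ 2, so there is no saddle point; optimal play is mixed.
b2 is strictly dominated by b3 (it gives Row strictly more in every row), so Column never plays it.
On the remaining 2×2 (R1, R2 vs b1, b3):
Let Row play R1 with probability p. Expected payoff against b1: 0p + 2(1−p) = −2p + 2; against b3: 2p + (-3)(1−p) = 5p − 3.
Setting these equal: −2p + 2 = 5p − 3 ⇒ −7p = -5 ⇒ p = 5/7, and the value is (-2)·(5/7) + 2 = 4/7.
For Column: with q = P(b1), equating R1's and R2's payoffs gives −2q + 2 = 5q − 3 ⇒ q = 5/7.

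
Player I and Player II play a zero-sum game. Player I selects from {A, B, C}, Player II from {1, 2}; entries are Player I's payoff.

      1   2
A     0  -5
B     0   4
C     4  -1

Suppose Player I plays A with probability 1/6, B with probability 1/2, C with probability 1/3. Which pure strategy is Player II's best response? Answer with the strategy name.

If Player II plays 1, Player I's expected payoff is (1/6)·0 + (1/2)·0 + (1/3)·4 = 4/3.
If Player II plays 2, Player I's expected payoff is (1/6)·(-5) + (1/2)·4 + (1/3)·(-1) = 5/6.
Player II minimizes Player I's payoff; the smallest is 5/6, so the best response is 2.

2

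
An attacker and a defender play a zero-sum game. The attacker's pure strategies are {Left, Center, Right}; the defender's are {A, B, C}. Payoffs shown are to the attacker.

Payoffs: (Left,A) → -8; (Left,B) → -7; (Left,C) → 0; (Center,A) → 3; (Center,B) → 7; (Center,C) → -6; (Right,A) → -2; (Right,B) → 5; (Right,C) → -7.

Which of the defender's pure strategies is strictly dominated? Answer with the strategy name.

B

A holds the attacker's payoff strictly below B in every row: -8 < -7, 3 < 7, -2 < 5.
So B is strictly dominated for the defender.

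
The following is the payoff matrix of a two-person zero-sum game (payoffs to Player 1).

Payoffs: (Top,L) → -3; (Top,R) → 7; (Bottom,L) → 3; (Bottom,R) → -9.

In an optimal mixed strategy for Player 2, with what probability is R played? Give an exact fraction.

3/11

Row minima: Top → -3, Bottom → -9; maximin = -3.
Column maxima: L → 3, R → 7; minimax = 3.
-3 ≠ 3, so there is no saddle point; optimal play is mixed.
Let Player 1 play Top with probability p. Expected payoff against L: (-3)p + 3(1−p) = −6p + 3; against R: 7p + (-9)(1−p) = 16p − 9.
Setting these equal: −6p + 3 = 16p − 9 ⇒ −22p = -12 ⇒ p = 6/11, and the value is (-6)·(6/11) + 3 = -3/11.
For Player 2: with q = P(L), equating Top's and Bottom's payoffs gives −10q + 7 = 12q − 9 ⇒ q = 8/11.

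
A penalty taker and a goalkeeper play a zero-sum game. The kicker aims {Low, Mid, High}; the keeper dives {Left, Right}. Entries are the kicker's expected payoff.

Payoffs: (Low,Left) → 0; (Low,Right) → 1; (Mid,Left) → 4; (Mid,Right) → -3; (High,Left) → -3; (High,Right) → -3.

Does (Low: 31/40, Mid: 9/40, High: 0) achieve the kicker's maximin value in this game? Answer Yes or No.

Against Left this mix gives (31/40)·0 + (9/40)·4 = 9/10.
Against Right this mix gives (31/40)·1 + (9/40)·(-3) = 1/10.
The keeper will play Right, holding the kicker to 1/10. Shifting weight toward the row that does better against Right would raise this floor (the equalizing mix achieves 1/2 against both Right and Left), so the proposed strategy is not optimal.

No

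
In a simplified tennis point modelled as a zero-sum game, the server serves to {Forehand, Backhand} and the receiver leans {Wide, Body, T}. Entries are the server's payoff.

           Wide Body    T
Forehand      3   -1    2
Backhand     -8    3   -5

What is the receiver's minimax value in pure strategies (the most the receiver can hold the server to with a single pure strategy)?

Column maxima: Wide → 3, Body → 3, T → 2.
The smallest of these is 2.

2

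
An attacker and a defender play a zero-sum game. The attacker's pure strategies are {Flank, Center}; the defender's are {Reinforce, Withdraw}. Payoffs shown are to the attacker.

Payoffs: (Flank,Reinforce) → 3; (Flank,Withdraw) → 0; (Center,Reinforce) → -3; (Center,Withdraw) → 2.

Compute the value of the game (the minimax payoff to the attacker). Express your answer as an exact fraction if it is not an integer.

3/4

Row minima: Flank → 0, Center → -3; maximin = 0.
Column maxima: Reinforce → 3, Withdraw → 2; minimax = 2.
0 ≠ 2, so there is no saddle point; optimal play is mixed.
Let the attacker play Flank with probability p. Expected payoff against Reinforce: 3p + (-3)(1−p) = 6p − 3; against Withdraw: 0p + 2(1−p) = −2p + 2.
Setting these equal: 6p − 3 = −2p + 2 ⇒ 8p = 5 ⇒ p = 5/8, and the value is (6)·(5/8) − 3 = 3/4.
For the defender: with q = P(Reinforce), equating Flank's and Center's payoffs gives 3q = −5q + 2 ⇒ q = 1/4.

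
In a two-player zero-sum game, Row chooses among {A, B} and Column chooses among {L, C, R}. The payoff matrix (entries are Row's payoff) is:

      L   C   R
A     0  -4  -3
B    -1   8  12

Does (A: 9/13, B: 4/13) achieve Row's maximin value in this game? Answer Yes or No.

Yes

Against L this mix gives (9/13)·0 + (4/13)·(-1) = -4/13.
Against C this mix gives (9/13)·(-4) + (4/13)·8 = -4/13.
Against R this mix gives (9/13)·(-3) + (4/13)·12 = 21/13.
All of Column's active replies (L, C) yield -4/13, and no column does worse for Row. The mix makes Column indifferent and guarantees -4/13, so it is optimal.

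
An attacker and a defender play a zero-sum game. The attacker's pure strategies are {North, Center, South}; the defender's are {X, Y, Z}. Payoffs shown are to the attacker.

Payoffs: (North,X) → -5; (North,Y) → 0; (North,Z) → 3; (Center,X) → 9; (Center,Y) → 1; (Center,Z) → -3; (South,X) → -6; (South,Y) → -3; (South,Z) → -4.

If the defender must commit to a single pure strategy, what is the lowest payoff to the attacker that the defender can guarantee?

Column maxima: X → 9, Y → 1, Z → 3.
The smallest of these is 1.

1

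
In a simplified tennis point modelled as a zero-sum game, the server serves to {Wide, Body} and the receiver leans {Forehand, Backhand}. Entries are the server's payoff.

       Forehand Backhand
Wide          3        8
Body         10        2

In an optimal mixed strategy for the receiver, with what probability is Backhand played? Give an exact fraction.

7/13

Row minima: Wide → 3, Body → 2; maximin = 3.
Column maxima: Forehand → 10, Backhand → 8; minimax = 8.
3 ≠ 8, so there is no saddle point; optimal play is mixed.
Let the server play Wide with probability p. Expected payoff against Forehand: 3p + 10(1−p) = −7p + 10; against Backhand: 8p + 2(1−p) = 6p + 2.
Setting these equal: −7p + 10 = 6p + 2 ⇒ −13p = -8 ⇒ p = 8/13, and the value is (-7)·(8/13) + 10 = 74/13.
For the receiver: with q = P(Forehand), equating Wide's and Body's payoffs gives −5q + 8 = 8q + 2 ⇒ q = 6/13.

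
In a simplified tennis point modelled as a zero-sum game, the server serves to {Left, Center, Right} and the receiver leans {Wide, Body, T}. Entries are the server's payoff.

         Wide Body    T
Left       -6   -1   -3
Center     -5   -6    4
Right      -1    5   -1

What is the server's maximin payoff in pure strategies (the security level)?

-1

Row minima: Left → -6, Center → -6, Right → -1.
The best of these is -1.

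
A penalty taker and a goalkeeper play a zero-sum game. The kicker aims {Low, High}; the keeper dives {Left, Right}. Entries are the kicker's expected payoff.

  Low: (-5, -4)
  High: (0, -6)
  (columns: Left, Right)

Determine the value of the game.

Row minima: Low → -5, High → -6; maximin = -5.
Column maxima: Left → 0, Right → -4; minimax = -4.
-5 ≠ -4, so there is no saddle point; optimal play is mixed.
Let the kicker play Low with probability p. Expected payoff against Left: (-5)p + 0(1−p) = −5p; against Right: (-4)p + (-6)(1−p) = 2p − 6.
Setting these equal: −5p = 2p − 6 ⇒ −7p = -6 ⇒ p = 6/7, and the value is (-5)·(6/7) = -30/7.
For the keeper: with q = P(Left), equating Low's and High's payoffs gives −q − 4 = 6q − 6 ⇒ q = 2/7.

-30/7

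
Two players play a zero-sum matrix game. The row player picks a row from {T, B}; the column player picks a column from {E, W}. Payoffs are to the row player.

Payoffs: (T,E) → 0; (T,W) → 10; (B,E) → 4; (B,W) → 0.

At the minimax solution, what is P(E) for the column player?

Row minima: T → 0, B → 0; maximin = 0.
Column maxima: E → 4, W → 10; minimax = 4.
0 ≠ 4, so there is no saddle point; optimal play is mixed.
Let the row player play T with probability p. Expected payoff against E: 0p + 4(1−p) = −4p + 4; against W: 10p + 0(1−p) = 10p.
Setting these equal: −4p + 4 = 10p ⇒ −14p = -4 ⇒ p = 2/7, and the value is (-4)·(2/7) + 4 = 20/7.
For the column player: with q = P(E), equating T's and B's payoffs gives −10q + 10 = 4q ⇒ q = 5/7.

5/7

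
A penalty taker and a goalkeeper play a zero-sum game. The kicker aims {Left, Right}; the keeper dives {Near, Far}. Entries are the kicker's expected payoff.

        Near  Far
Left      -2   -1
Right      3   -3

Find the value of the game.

Row minima: Left → -2, Right → -3; maximin = -2.
Column maxima: Near → 3, Far → -1; minimax = -1.
-2 ≠ -1, so there is no saddle point; optimal play is mixed.
Let the kicker play Left with probability p. Expected payoff against Near: (-2)p + 3(1−p) = −5p + 3; against Far: (-1)p + (-3)(1−p) = 2p − 3.
Setting these equal: −5p + 3 = 2p − 3 ⇒ −7p = -6 ⇒ p = 6/7, and the value is (-5)·(6/7) + 3 = -9/7.
For the keeper: with q = P(Near), equating Left's and Right's payoffs gives −q − 1 = 6q − 3 ⇒ q = 2/7.

-9/7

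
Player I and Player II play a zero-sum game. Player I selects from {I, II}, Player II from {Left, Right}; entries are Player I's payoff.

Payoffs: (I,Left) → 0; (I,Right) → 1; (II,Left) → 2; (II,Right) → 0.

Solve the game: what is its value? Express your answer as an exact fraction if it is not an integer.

Row minima: I → 0, II → 0; maximin = 0.
Column maxima: Left → 2, Right → 1; minimax = 1.
0 ≠ 1, so there is no saddle point; optimal play is mixed.
Let Player I play I with probability p. Expected payoff against Left: 0p + 2(1−p) = −2p + 2; against Right: 1p + 0(1−p) = p.
Setting these equal: −2p + 2 = p ⇒ −3p = -2 ⇒ p = 2/3, and the value is (-2)·(2/3) + 2 = 2/3.
For Player II: with q = P(Left), equating I's and II's payoffs gives −q + 1 = 2q ⇒ q = 1/3.

2/3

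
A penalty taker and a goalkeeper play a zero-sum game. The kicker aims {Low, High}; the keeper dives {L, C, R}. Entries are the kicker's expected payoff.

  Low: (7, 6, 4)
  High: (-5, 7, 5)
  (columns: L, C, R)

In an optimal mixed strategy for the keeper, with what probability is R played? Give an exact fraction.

12/13

Row minima: Low → 4, High → -5; maximin = 4.
Column maxima: L → 7, C → 7, R → 5; minimax = 5.
4 ≠ 5, so there is no saddle point; optimal play is mixed.
C is strictly dominated by R (it gives the kicker strictly more in every row), so the keeper never plays it.
On the remaining 2×2 (Low, High vs L, R):
Let the kicker play Low with probability p. Expected payoff against L: 7p + (-5)(1−p) = 12p − 5; against R: 4p + 5(1−p) = −p + 5.
Setting these equal: 12p − 5 = −p + 5 ⇒ 13p = 10 ⇒ p = 10/13, and the value is (12)·(10/13) − 5 = 55/13.
For the keeper: with q = P(L), equating Low's and High's payoffs gives 3q + 4 = −10q + 5 ⇒ q = 1/13.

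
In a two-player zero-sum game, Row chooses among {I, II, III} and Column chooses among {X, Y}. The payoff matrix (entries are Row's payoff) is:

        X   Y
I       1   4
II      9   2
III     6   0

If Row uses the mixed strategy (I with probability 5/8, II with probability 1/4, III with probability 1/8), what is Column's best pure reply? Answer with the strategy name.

Y

If Column plays X, Row's expected payoff is (5/8)·1 + (1/4)·9 + (1/8)·6 = 29/8.
If Column plays Y, Row's expected payoff is (5/8)·4 + (1/4)·2 + (1/8)·0 = 3.
Column minimizes Row's payoff; the smallest is 3, so the best response is Y.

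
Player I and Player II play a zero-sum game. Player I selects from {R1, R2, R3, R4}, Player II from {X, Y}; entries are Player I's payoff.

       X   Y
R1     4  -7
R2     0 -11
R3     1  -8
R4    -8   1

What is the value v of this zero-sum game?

-13/5

Row minima: R1 → -7, R2 → -11, R3 → -8, R4 → -8; maximin = -7.
Column maxima: X → 4, Y → 1; minimax = 1.
-7 ≠ 1, so there is no saddle point; optimal play is mixed.
R2 is strictly dominated by R1, so Player I never plays it.
R3 is strictly dominated by R1, so Player I never plays it.
On the remaining 2×2 (R1, R4 vs X, Y):
Let Player I play R1 with probability p. Expected payoff against X: 4p + (-8)(1−p) = 12p − 8; against Y: (-7)p + 1(1−p) = −8p + 1.
Setting these equal: 12p − 8 = −8p + 1 ⇒ 20p = 9 ⇒ p = 9/20, and the value is (12)·(9/20) − 8 = -13/5.
For Player II: with q = P(X), equating R1's and R4's payoffs gives 11q − 7 = −9q + 1 ⇒ q = 2/5.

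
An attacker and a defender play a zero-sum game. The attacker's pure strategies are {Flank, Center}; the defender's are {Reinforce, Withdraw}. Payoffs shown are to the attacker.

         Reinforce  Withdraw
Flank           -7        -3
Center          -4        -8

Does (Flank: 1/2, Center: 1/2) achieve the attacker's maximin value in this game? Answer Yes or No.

Yes

Against Reinforce this mix gives (1/2)·(-7) + (1/2)·(-4) = -11/2.
Against Withdraw this mix gives (1/2)·(-3) + (1/2)·(-8) = -11/2.
All of the defender's active replies (Reinforce, Withdraw) yield -11/2, and no column does worse for the attacker. The mix makes the defender indifferent and guarantees -11/2, so it is optimal.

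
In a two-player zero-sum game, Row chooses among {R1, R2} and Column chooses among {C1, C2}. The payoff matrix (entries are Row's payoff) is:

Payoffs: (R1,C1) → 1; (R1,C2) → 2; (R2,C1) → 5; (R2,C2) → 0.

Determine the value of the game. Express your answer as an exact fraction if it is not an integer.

5/3

Row minima: R1 → 1, R2 → 0; maximin = 1.
Column maxima: C1 → 5, C2 → 2; minimax = 2.
1 ≠ 2, so there is no saddle point; optimal play is mixed.
Let Row play R1 with probability p. Expected payoff against C1: 1p + 5(1−p) = −4p + 5; against C2: 2p + 0(1−p) = 2p.
Setting these equal: −4p + 5 = 2p ⇒ −6p = -5 ⇒ p = 5/6, and the value is (-4)·(5/6) + 5 = 5/3.
For Column: with q = P(C1), equating R1's and R2's payoffs gives −q + 2 = 5q ⇒ q = 1/3.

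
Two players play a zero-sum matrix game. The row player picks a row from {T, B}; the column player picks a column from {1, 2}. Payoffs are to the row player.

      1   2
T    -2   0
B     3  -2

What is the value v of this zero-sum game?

Row minima: T → -2, B → -2; maximin = -2.
Column maxima: 1 → 3, 2 → 0; minimax = 0.
-2 ≠ 0, so there is no saddle point; optimal play is mixed.
Let the row player play T with probability p. Expected payoff against 1: (-2)p + 3(1−p) = −5p + 3; against 2: 0p + (-2)(1−p) = 2p − 2.
Setting these equal: −5p + 3 = 2p − 2 ⇒ −7p = -5 ⇒ p = 5/7, and the value is (-5)·(5/7) + 3 = -4/7.
For the column player: with q = P(1), equating T's and B's payoffs gives −2q = 5q − 2 ⇒ q = 2/7.

-4/7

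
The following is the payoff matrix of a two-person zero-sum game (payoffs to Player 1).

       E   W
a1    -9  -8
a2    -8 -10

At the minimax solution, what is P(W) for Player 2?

1/3

Row minima: a1 → -9, a2 → -10; maximin = -9.
Column maxima: E → -8, W → -8; minimax = -8.
-9 ≠ -8, so there is no saddle point; optimal play is mixed.
Let Player 1 play a1 with probability p. Expected payoff against E: (-9)p + (-8)(1−p) = −p − 8; against W: (-8)p + (-10)(1−p) = 2p − 10.
Setting these equal: −p − 8 = 2p − 10 ⇒ −3p = -2 ⇒ p = 2/3, and the value is (-1)·(2/3) − 8 = -26/3.
For Player 2: with q = P(E), equating a1's and a2's payoffs gives −q − 8 = 2q − 10 ⇒ q = 2/3.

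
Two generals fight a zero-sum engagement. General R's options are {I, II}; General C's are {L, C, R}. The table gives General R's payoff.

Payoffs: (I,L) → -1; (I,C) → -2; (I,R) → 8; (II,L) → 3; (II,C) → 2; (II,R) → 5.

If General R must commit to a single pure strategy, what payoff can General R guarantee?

2

Row minima: I → -2, II → 2.
The best of these is 2.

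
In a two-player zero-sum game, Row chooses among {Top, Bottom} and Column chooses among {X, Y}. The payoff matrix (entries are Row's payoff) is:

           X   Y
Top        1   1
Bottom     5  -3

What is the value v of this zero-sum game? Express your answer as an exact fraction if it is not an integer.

Row minima: Top → 1, Bottom → -3; maximin = 1.
Column maxima: X → 5, Y → 1; minimax = 1.
Since maximin = minimax = 1, there is a saddle point and the value is 1.

1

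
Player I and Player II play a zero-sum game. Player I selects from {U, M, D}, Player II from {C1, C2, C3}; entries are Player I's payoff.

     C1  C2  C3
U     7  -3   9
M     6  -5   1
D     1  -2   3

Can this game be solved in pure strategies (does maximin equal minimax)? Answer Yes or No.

Yes

Row minima: U → -3, M → -5, D → -2; maximin = -2.
Column maxima: C1 → 7, C2 → -2, C3 → 9; minimax = -2.
maximin = minimax = -2, so a saddle point exists.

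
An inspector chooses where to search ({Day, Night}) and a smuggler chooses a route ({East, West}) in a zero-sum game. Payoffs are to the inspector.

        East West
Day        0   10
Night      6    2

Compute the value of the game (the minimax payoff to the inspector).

30/7

Row minima: Day → 0, Night → 2; maximin = 2.
Column maxima: East → 6, West → 10; minimax = 6.
2 ≠ 6, so there is no saddle point; optimal play is mixed.
Let the inspector play Day with probability p. Expected payoff against East: 0p + 6(1−p) = −6p + 6; against West: 10p + 2(1−p) = 8p + 2.
Setting these equal: −6p + 6 = 8p + 2 ⇒ −14p = -4 ⇒ p = 2/7, and the value is (-6)·(2/7) + 6 = 30/7.
For the smuggler: with q = P(East), equating Day's and Night's payoffs gives −10q + 10 = 4q + 2 ⇒ q = 4/7.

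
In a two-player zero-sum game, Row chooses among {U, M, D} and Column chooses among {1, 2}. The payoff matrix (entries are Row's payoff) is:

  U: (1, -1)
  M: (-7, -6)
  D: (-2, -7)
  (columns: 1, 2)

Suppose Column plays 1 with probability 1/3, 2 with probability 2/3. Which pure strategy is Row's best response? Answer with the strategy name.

Expected payoff of U: (1/3)·1 + (2/3)·(-1) = -1/3.
Expected payoff of M: (1/3)·(-7) + (2/3)·(-6) = -19/3.
Expected payoff of D: (1/3)·(-2) + (2/3)·(-7) = -16/3.
The largest is -1/3, so Row's best response is U.

U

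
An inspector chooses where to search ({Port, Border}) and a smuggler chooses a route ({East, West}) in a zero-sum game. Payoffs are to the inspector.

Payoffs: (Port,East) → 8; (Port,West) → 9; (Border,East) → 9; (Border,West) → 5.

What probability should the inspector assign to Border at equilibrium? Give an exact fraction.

1/5

Row minima: Port → 8, Border → 5; maximin = 8.
Column maxima: East → 9, West → 9; minimax = 9.
8 ≠ 9, so there is no saddle point; optimal play is mixed.
Let the inspector play Port with probability p. Expected payoff against East: 8p + 9(1−p) = −p + 9; against West: 9p + 5(1−p) = 4p + 5.
Setting these equal: −p + 9 = 4p + 5 ⇒ −5p = -4 ⇒ p = 4/5, and the value is (-1)·(4/5) + 9 = 41/5.
For the smuggler: with q = P(East), equating Port's and Border's payoffs gives −q + 9 = 4q + 5 ⇒ q = 4/5.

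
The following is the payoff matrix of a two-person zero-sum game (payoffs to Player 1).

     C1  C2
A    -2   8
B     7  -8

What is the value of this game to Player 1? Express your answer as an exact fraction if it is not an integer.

8/5

Row minima: A → -2, B → -8; maximin = -2.
Column maxima: C1 → 7, C2 → 8; minimax = 7.
-2 ≠ 7, so there is no saddle point; optimal play is mixed.
Let Player 1 play A with probability p. Expected payoff against C1: (-2)p + 7(1−p) = −9p + 7; against C2: 8p + (-8)(1−p) = 16p − 8.
Setting these equal: −9p + 7 = 16p − 8 ⇒ −25p = -15 ⇒ p = 3/5, and the value is (-9)·(3/5) + 7 = 8/5.
For Player 2: with q = P(C1), equating A's and B's payoffs gives −10q + 8 = 15q − 8 ⇒ q = 16/25.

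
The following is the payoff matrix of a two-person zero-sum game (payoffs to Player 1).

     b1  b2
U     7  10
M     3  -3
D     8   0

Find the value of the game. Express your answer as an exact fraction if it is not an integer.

80/11

Row minima: U → 7, M → -3, D → 0; maximin = 7.
Column maxima: b1 → 8, b2 → 10; minimax = 8.
7 ≠ 8, so there is no saddle point; optimal play is mixed.
M is strictly dominated by U, so Player 1 never plays it.
On the remaining 2×2 (U, D vs b1, b2):
Let Player 1 play U with probability p. Expected payoff against b1: 7p + 8(1−p) = −p + 8; against b2: 10p + 0(1−p) = 10p.
Setting these equal: −p + 8 = 10p ⇒ −11p = -8 ⇒ p = 8/11, and the value is (-1)·(8/11) + 8 = 80/11.
For Player 2: with q = P(b1), equating U's and D's payoffs gives −3q + 10 = 8q ⇒ q = 10/11.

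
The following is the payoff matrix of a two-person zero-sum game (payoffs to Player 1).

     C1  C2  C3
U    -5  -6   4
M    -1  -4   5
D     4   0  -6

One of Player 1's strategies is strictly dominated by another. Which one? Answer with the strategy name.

M gives a strictly higher payoff than U against every column: -1 > -5, -4 > -6, 5 > 4.
So U is strictly dominated and Player 1 never plays it.

U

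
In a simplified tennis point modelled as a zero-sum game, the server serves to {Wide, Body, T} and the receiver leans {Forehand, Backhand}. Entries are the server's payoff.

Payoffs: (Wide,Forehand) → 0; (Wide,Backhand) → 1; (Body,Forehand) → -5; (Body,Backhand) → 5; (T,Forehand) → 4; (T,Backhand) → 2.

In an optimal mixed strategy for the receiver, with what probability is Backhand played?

Row minima: Wide → 0, Body → -5, T → 2; maximin = 2.
Column maxima: Forehand → 4, Backhand → 5; minimax = 4.
2 ≠ 4, so there is no saddle point; optimal play is mixed.
Wide is strictly dominated by T, so the server never plays it.
On the remaining 2×2 (Body, T vs Forehand, Backhand):
Let the server play Body with probability p. Expected payoff against Forehand: (-5)p + 4(1−p) = −9p + 4; against Backhand: 5p + 2(1−p) = 3p + 2.
Setting these equal: −9p + 4 = 3p + 2 ⇒ −12p = -2 ⇒ p = 1/6, and the value is (-9)·(1/6) + 4 = 5/2.
For the receiver: with q = P(Forehand), equating Body's and T's payoffs gives −10q + 5 = 2q + 2 ⇒ q = 1/4.

3/4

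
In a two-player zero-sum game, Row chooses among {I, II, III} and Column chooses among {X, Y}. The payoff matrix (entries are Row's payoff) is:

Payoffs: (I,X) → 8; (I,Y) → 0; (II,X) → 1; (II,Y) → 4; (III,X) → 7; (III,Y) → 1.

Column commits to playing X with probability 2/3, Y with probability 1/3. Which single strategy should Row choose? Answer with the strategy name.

Expected payoff of I: (2/3)·8 + (1/3)·0 = 16/3.
Expected payoff of II: (2/3)·1 + (1/3)·4 = 2.
Expected payoff of III: (2/3)·7 + (1/3)·1 = 5.
The largest is 16/3, so Row's best response is I.

I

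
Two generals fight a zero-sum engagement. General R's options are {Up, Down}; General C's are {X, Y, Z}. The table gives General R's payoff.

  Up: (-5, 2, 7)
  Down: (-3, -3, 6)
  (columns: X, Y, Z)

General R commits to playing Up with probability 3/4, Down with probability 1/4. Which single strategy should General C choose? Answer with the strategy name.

If General C plays X, General R's expected payoff is (3/4)·(-5) + (1/4)·(-3) = -9/2.
If General C plays Y, General R's expected payoff is (3/4)·2 + (1/4)·(-3) = 3/4.
If General C plays Z, General R's expected payoff is (3/4)·7 + (1/4)·6 = 27/4.
General C minimizes General R's payoff; the smallest is -9/2, so the best response is X.

X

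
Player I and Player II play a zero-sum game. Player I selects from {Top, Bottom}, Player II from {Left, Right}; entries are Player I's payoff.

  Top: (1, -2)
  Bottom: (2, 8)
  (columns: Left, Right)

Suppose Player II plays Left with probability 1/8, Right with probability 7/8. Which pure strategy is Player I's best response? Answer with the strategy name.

Expected payoff of Top: (1/8)·1 + (7/8)·(-2) = -13/8.
Expected payoff of Bottom: (1/8)·2 + (7/8)·8 = 29/4.
The largest is 29/4, so Player I's best response is Bottom.

Bottom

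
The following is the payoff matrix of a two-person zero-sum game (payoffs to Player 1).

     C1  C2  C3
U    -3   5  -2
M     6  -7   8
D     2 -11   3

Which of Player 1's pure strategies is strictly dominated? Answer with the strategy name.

M gives a strictly higher payoff than D against every column: 6 > 2, -7 > -11, 8 > 3.
So D is strictly dominated and Player 1 never plays it.

D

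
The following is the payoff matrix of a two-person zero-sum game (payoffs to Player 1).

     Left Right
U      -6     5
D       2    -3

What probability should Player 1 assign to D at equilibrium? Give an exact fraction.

11/16

Row minima: U → -6, D → -3; maximin = -3.
Column maxima: Left → 2, Right → 5; minimax = 2.
-3 ≠ 2, so there is no saddle point; optimal play is mixed.
Let Player 1 play U with probability p. Expected payoff against Left: (-6)p + 2(1−p) = −8p + 2; against Right: 5p + (-3)(1−p) = 8p − 3.
Setting these equal: −8p + 2 = 8p − 3 ⇒ −16p = -5 ⇒ p = 5/16, and the value is (-8)·(5/16) + 2 = -1/2.
For Player 2: with q = P(Left), equating U's and D's payoffs gives −11q + 5 = 5q − 3 ⇒ q = 1/2.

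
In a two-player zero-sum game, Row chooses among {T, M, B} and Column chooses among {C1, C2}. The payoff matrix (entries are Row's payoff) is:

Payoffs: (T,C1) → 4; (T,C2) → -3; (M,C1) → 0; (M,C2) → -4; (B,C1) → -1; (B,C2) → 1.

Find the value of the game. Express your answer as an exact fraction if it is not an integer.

Row minima: T → -3, M → -4, B → -1; maximin = -1.
Column maxima: C1 → 4, C2 → 1; minimax = 1.
-1 ≠ 1, so there is no saddle point; optimal play is mixed.
M is strictly dominated by T, so Row never plays it.
On the remaining 2×2 (T, B vs C1, C2):
Let Row play T with probability p. Expected payoff against C1: 4p + (-1)(1−p) = 5p − 1; against C2: (-3)p + 1(1−p) = −4p + 1.
Setting these equal: 5p − 1 = −4p + 1 ⇒ 9p = 2 ⇒ p = 2/9, and the value is (5)·(2/9) − 1 = 1/9.
For Column: with q = P(C1), equating T's and B's payoffs gives 7q − 3 = −2q + 1 ⇒ q = 4/9.

1/9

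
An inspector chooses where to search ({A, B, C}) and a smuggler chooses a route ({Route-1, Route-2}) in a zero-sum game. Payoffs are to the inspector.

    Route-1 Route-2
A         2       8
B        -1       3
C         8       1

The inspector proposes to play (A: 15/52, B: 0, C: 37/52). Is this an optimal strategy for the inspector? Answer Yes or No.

No

Against Route-1 this mix gives (15/52)·2 + (37/52)·8 = 163/26.
Against Route-2 this mix gives (15/52)·8 + (37/52)·1 = 157/52.
The smuggler will play Route-2, holding the inspector to 157/52. Shifting weight toward the row that does better against Route-2 would raise this floor (the equalizing mix achieves 62/13 against both Route-2 and Route-1), so the proposed strategy is not optimal.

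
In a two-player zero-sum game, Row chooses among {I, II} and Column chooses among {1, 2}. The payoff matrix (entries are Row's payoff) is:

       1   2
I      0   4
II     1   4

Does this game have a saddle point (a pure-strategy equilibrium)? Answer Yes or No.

Row minima: I → 0, II → 1; maximin = 1.
Column maxima: 1 → 1, 2 → 4; minimax = 1.
maximin = minimax = 1, so a saddle point exists.

Yes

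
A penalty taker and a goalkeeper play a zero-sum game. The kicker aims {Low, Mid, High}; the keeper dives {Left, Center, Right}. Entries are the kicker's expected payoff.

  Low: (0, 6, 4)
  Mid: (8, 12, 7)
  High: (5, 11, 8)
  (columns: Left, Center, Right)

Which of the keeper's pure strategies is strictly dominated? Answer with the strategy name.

Left holds the kicker's payoff strictly below Center in every row: 0 < 6, 8 < 12, 5 < 11.
So Center is strictly dominated for the keeper.

Center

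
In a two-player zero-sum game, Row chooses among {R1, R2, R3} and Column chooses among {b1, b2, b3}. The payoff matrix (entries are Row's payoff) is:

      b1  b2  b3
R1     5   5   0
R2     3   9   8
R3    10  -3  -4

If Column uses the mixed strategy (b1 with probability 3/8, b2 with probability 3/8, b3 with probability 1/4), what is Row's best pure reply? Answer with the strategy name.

R2

Expected payoff of R1: (3/8)·5 + (3/8)·5 + (1/4)·0 = 15/4.
Expected payoff of R2: (3/8)·3 + (3/8)·9 + (1/4)·8 = 13/2.
Expected payoff of R3: (3/8)·10 + (3/8)·(-3) + (1/4)·(-4) = 13/8.
The largest is 13/2, so Row's best response is R2.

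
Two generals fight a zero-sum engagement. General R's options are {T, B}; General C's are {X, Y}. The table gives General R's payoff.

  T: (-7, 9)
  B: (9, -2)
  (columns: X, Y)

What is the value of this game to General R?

Row minima: T → -7, B → -2; maximin = -2.
Column maxima: X → 9, Y → 9; minimax = 9.
-2 ≠ 9, so there is no saddle point; optimal play is mixed.
Let General R play T with probability p. Expected payoff against X: (-7)p + 9(1−p) = −16p + 9; against Y: 9p + (-2)(1−p) = 11p − 2.
Setting these equal: −16p + 9 = 11p − 2 ⇒ −27p = -11 ⇒ p = 11/27, and the value is (-16)·(11/27) + 9 = 67/27.
For General C: with q = P(X), equating T's and B's payoffs gives −16q + 9 = 11q − 2 ⇒ q = 11/27.

67/27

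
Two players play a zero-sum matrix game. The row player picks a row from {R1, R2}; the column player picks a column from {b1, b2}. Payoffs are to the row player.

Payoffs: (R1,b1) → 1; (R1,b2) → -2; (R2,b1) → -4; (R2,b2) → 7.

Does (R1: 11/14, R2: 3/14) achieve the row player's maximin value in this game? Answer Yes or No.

Yes

Against b1 this mix gives (11/14)·1 + (3/14)·(-4) = -1/14.
Against b2 this mix gives (11/14)·(-2) + (3/14)·7 = -1/14.
All of the column player's active replies (b1, b2) yield -1/14, and no column does worse for the row player. The mix makes the column player indifferent and guarantees -1/14, so it is optimal.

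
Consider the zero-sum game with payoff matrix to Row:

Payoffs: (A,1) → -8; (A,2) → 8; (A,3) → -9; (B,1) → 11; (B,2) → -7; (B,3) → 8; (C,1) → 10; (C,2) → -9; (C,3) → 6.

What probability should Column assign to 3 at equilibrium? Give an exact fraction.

Row minima: A → -9, B → -7, C → -9; maximin = -7.
Column maxima: 1 → 11, 2 → 8, 3 → 8; minimax = 8.
-7 ≠ 8, so there is no saddle point; optimal play is mixed.
C is strictly dominated by B, so Row never plays it.
1 is strictly dominated by 3 (it gives Row strictly more in every row), so Column never plays it.
On the remaining 2×2 (A, B vs 2, 3):
Let Row play A with probability p. Expected payoff against 2: 8p + (-7)(1−p) = 15p − 7; against 3: (-9)p + 8(1−p) = −17p + 8.
Setting these equal: 15p − 7 = −17p + 8 ⇒ 32p = 15 ⇒ p = 15/32, and the value is (15)·(15/32) − 7 = 1/32.
For Column: with q = P(2), equating A's and B's payoffs gives 17q − 9 = −15q + 8 ⇒ q = 17/32.

15/32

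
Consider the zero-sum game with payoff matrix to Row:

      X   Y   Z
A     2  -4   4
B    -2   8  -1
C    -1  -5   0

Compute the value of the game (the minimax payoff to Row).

Row minima: A → -4, B → -2, C → -5; maximin = -2.
Column maxima: X → 2, Y → 8, Z → 4; minimax = 2.
-2 ≠ 2, so there is no saddle point; optimal play is mixed.
C is strictly dominated by A, so Row never plays it.
Z is strictly dominated by X (it gives Row strictly more in every row), so Column never plays it.
On the remaining 2×2 (A, B vs X, Y):
Let Row play A with probability p. Expected payoff against X: 2p + (-2)(1−p) = 4p − 2; against Y: (-4)p + 8(1−p) = −12p + 8.
Setting these equal: 4p − 2 = −12p + 8 ⇒ 16p = 10 ⇒ p = 5/8, and the value is (4)·(5/8) − 2 = 1/2.
For Column: with q = P(X), equating A's and B's payoffs gives 6q − 4 = −10q + 8 ⇒ q = 3/4.

1/2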